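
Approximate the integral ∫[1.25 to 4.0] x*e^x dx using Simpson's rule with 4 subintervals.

f(x) = x*e^x
a = 1.25, b = 4.0, n = 4
h = (b - a)/n = 0.687500

Simpson's rule: (h/3)[f(x₀) + 4f(x₁) + 2f(x₂) + ... + f(xₙ)]

x_0 = 1.2500, f(x_0) = 4.362929, coefficient = 1
x_1 = 1.9375, f(x_1) = 13.448916, coefficient = 4
x_2 = 2.6250, f(x_2) = 36.237007, coefficient = 2
x_3 = 3.3125, f(x_3) = 90.940295, coefficient = 4
x_4 = 4.0000, f(x_4) = 218.392600, coefficient = 1

I ≈ (0.687500/3) × 712.786386 = 163.346880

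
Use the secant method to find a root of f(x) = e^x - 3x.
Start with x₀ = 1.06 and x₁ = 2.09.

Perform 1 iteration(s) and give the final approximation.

f(x) = e^x - 3x
x₀ = 1.06, x₁ = 2.09

Secant formula: x_{n+1} = x_n - f(x_n)(x_n - x_{n-1})/(f(x_n) - f(x_{n-1}))

Iteration 1:
  f(1.060000) = -0.293629
  f(2.090000) = 1.814915
  x_2 = 2.090000 - 1.814915×(2.090000 - 1.060000)/(1.814915 - (-0.293629))
       = 1.203434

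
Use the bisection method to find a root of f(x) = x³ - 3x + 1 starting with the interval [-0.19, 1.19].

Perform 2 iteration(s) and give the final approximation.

f(x) = x³ - 3x + 1
Initial interval: [-0.19, 1.19]

Iteration 1:
  c_1 = (-0.190000 + 1.190000)/2 = 0.500000
  f(c_1) = f(0.500000) = -0.375000
  f(a) × f(c) < 0, new interval: [-0.190000, 0.500000]
Iteration 2:
  c_2 = (-0.190000 + 0.500000)/2 = 0.155000
  f(c_2) = f(0.155000) = 0.538724
  f(a) × f(c) ≥ 0, new interval: [0.155000, 0.500000]

After 2 iteration(s), the approximation is c_2 = 0.155000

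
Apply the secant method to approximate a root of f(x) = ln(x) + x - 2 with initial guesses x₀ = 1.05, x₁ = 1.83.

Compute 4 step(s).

f(x) = ln(x) + x - 2
x₀ = 1.05, x₁ = 1.83

Secant formula: x_{n+1} = x_n - f(x_n)(x_n - x_{n-1})/(f(x_n) - f(x_{n-1}))

Iteration 1:
  f(1.050000) = -0.901210
  f(1.830000) = 0.434316
  x_2 = 1.830000 - 0.434316×(1.830000 - 1.050000)/(0.434316 - (-0.901210))
       = 1.576342
Iteration 2:
  f(1.830000) = 0.434316
  f(1.576342) = 0.031449
  x_3 = 1.576342 - 0.031449×(1.576342 - 1.830000)/(0.031449 - 0.434316)
       = 1.556541
Iteration 3:
  f(1.576342) = 0.031449
  f(1.556541) = -0.000993
  x_4 = 1.556541 - (-0.000993)×(1.556541 - 1.576342)/(-0.000993 - 0.031449)
       = 1.557147
Iteration 4:
  f(1.556541) = -0.000993
  f(1.557147) = 0.000002
  x_5 = 1.557147 - 0.000002×(1.557147 - 1.556541)/(0.000002 - (-0.000993))
       = 1.557146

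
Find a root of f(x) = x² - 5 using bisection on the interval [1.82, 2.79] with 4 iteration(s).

f(x) = x² - 5
Initial interval: [1.82, 2.79]

Iteration 1:
  c_1 = (1.820000 + 2.790000)/2 = 2.305000
  f(c_1) = f(2.305000) = 0.313025
  f(a) × f(c) < 0, new interval: [1.820000, 2.305000]
Iteration 2:
  c_2 = (1.820000 + 2.305000)/2 = 2.062500
  f(c_2) = f(2.062500) = -0.746094
  f(a) × f(c) ≥ 0, new interval: [2.062500, 2.305000]
Iteration 3:
  c_3 = (2.062500 + 2.305000)/2 = 2.183750
  f(c_3) = f(2.183750) = -0.231236
  f(a) × f(c) ≥ 0, new interval: [2.183750, 2.305000]
Iteration 4:
  c_4 = (2.183750 + 2.305000)/2 = 2.244375
  f(c_4) = f(2.244375) = 0.037219
  f(a) × f(c) < 0, new interval: [2.183750, 2.244375]

After 4 iteration(s), the approximation is c_4 = 2.244375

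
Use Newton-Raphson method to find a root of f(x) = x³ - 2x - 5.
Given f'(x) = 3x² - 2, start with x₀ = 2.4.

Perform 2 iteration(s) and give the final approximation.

f(x) = x³ - 2x - 5
f'(x) = 3x² - 2
x₀ = 2.4

Newton-Raphson formula: x_{n+1} = x_n - f(x_n)/f'(x_n)

Iteration 1:
  f(2.400000) = 4.024000
  f'(2.400000) = 15.280000
  x_1 = 2.400000 - 4.024000/15.280000 = 2.136649
Iteration 2:
  f(2.136649) = 0.481082
  f'(2.136649) = 11.695810
  x_2 = 2.136649 - 0.481082/11.695810 = 2.095516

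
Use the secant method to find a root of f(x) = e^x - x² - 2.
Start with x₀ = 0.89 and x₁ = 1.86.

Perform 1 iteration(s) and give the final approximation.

f(x) = e^x - x² - 2
x₀ = 0.89, x₁ = 1.86

Secant formula: x_{n+1} = x_n - f(x_n)(x_n - x_{n-1})/(f(x_n) - f(x_{n-1}))

Iteration 1:
  f(0.890000) = -0.356970
  f(1.860000) = 0.964137
  x_2 = 1.860000 - 0.964137×(1.860000 - 0.890000)/(0.964137 - (-0.356970))
       = 1.152099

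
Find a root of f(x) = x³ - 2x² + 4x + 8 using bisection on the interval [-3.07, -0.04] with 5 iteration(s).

f(x) = x³ - 2x² + 4x + 8
Initial interval: [-3.07, -0.04]

Iteration 1:
  c_1 = (-3.070000 + (-0.040000))/2 = -1.555000
  f(c_1) = f(-1.555000) = -6.816079
  f(a) × f(c) ≥ 0, new interval: [-1.555000, -0.040000]
Iteration 2:
  c_2 = (-1.555000 + (-0.040000))/2 = -0.797500
  f(c_2) = f(-0.797500) = 3.030773
  f(a) × f(c) < 0, new interval: [-1.555000, -0.797500]
Iteration 3:
  c_3 = (-1.555000 + (-0.797500))/2 = -1.176250
  f(c_3) = f(-1.176250) = -1.099545
  f(a) × f(c) ≥ 0, new interval: [-1.176250, -0.797500]
Iteration 4:
  c_4 = (-1.176250 + (-0.797500))/2 = -0.986875
  f(c_4) = f(-0.986875) = 1.143516
  f(a) × f(c) < 0, new interval: [-1.176250, -0.986875]
Iteration 5:
  c_5 = (-1.176250 + (-0.986875))/2 = -1.081562
  f(c_5) = f(-1.081562) = 0.069008
  f(a) × f(c) < 0, new interval: [-1.176250, -1.081562]

After 5 iteration(s), the approximation is c_5 = -1.081562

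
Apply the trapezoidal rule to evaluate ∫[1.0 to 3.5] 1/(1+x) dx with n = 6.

f(x) = 1/(1+x)
a = 1.0, b = 3.5, n = 6
h = (b - a)/n = 0.416667

Trapezoidal rule: (h/2)[f(x₀) + 2f(x₁) + 2f(x₂) + ... + f(xₙ)]

x_0 = 1.0000, f(x_0) = 0.500000, coefficient = 1
x_1 = 1.4167, f(x_1) = 0.413793, coefficient = 2
x_2 = 1.8333, f(x_2) = 0.352941, coefficient = 2
x_3 = 2.2500, f(x_3) = 0.307692, coefficient = 2
x_4 = 2.6667, f(x_4) = 0.272727, coefficient = 2
x_5 = 3.0833, f(x_5) = 0.244898, coefficient = 2
x_6 = 3.5000, f(x_6) = 0.222222, coefficient = 1

I ≈ (0.416667/2) × 3.906326 = 0.813818
Exact value: 0.810930
Error: 0.002888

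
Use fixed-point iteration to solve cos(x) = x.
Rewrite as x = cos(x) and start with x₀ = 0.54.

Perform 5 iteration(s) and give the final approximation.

Equation: cos(x) = x
Fixed-point form: x = cos(x)
x₀ = 0.54

x_1 = g(0.540000) = 0.857709
x_2 = g(0.857709) = 0.654172
x_3 = g(0.654172) = 0.793552
x_4 = g(0.793552) = 0.701318
x_5 = g(0.701318) = 0.763993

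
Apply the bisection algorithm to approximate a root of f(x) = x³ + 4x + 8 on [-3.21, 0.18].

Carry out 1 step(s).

f(x) = x³ + 4x + 8
Initial interval: [-3.21, 0.18]

Iteration 1:
  c_1 = (-3.210000 + 0.180000)/2 = -1.515000
  f(c_1) = f(-1.515000) = -1.537266
  f(a) × f(c) ≥ 0, new interval: [-1.515000, 0.180000]

After 1 iteration(s), the approximation is c_1 = -1.515000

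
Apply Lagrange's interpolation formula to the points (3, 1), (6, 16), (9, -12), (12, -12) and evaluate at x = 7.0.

Lagrange interpolation formula:
P(x) = Σ yᵢ × Lᵢ(x)
where Lᵢ(x) = Π_{j≠i} (x - xⱼ)/(xᵢ - xⱼ)

L_0(7.0) = (7.0 - 6)/(3 - 6) × (7.0 - 9)/(3 - 9) × (7.0 - 12)/(3 - 12) = -0.061728
L_1(7.0) = (7.0 - 3)/(6 - 3) × (7.0 - 9)/(6 - 9) × (7.0 - 12)/(6 - 12) = 0.740741
L_2(7.0) = (7.0 - 3)/(9 - 3) × (7.0 - 6)/(9 - 6) × (7.0 - 12)/(9 - 12) = 0.370370
L_3(7.0) = (7.0 - 3)/(12 - 3) × (7.0 - 6)/(12 - 6) × (7.0 - 9)/(12 - 9) = -0.049383

P(7.0) = 1×L_0(7.0) + 16×L_1(7.0) + (-12)×L_2(7.0) + (-12)×L_3(7.0)
P(7.0) = 7.938272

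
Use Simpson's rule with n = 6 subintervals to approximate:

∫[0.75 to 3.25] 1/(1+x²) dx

f(x) = 1/(1+x²)
a = 0.75, b = 3.25, n = 6
h = (b - a)/n = 0.416667

Simpson's rule: (h/3)[f(x₀) + 4f(x₁) + 2f(x₂) + ... + f(xₙ)]

x_0 = 0.7500, f(x_0) = 0.640000, coefficient = 1
x_1 = 1.1667, f(x_1) = 0.423529, coefficient = 4
x_2 = 1.5833, f(x_2) = 0.285149, coefficient = 2
x_3 = 2.0000, f(x_3) = 0.200000, coefficient = 4
x_4 = 2.4167, f(x_4) = 0.146193, coefficient = 2
x_5 = 2.8333, f(x_5) = 0.110769, coefficient = 4
x_6 = 3.2500, f(x_6) = 0.086486, coefficient = 1

I ≈ (0.416667/3) × 4.526364 = 0.628662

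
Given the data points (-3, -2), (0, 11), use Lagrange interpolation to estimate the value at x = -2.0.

Lagrange interpolation formula:
P(x) = Σ yᵢ × Lᵢ(x)
where Lᵢ(x) = Π_{j≠i} (x - xⱼ)/(xᵢ - xⱼ)

L_0(-2.0) = (-2.0 - 0)/(-3 - 0) = 0.666667
L_1(-2.0) = (-2.0 - (-3))/(0 - (-3)) = 0.333333

P(-2.0) = (-2)×L_0(-2.0) + 11×L_1(-2.0)
P(-2.0) = 2.333333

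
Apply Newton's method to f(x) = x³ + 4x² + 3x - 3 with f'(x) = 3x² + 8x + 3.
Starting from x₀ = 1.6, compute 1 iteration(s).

f(x) = x³ + 4x² + 3x - 3
f'(x) = 3x² + 8x + 3
x₀ = 1.6

Newton-Raphson formula: x_{n+1} = x_n - f(x_n)/f'(x_n)

Iteration 1:
  f(1.600000) = 16.136000
  f'(1.600000) = 23.480000
  x_1 = 1.600000 - 16.136000/23.480000 = 0.912777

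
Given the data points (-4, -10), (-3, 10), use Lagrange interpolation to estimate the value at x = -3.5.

Lagrange interpolation formula:
P(x) = Σ yᵢ × Lᵢ(x)
where Lᵢ(x) = Π_{j≠i} (x - xⱼ)/(xᵢ - xⱼ)

L_0(-3.5) = (-3.5 - (-3))/(-4 - (-3)) = 0.500000
L_1(-3.5) = (-3.5 - (-4))/(-3 - (-4)) = 0.500000

P(-3.5) = (-10)×L_0(-3.5) + 10×L_1(-3.5)
P(-3.5) = 0.000000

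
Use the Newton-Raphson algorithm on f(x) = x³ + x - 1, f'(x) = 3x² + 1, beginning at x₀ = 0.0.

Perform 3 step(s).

f(x) = x³ + x - 1
f'(x) = 3x² + 1
x₀ = 0.0

Newton-Raphson formula: x_{n+1} = x_n - f(x_n)/f'(x_n)

Iteration 1:
  f(0.000000) = -1.000000
  f'(0.000000) = 1.000000
  x_1 = 0.000000 - (-1.000000)/1.000000 = 1.000000
Iteration 2:
  f(1.000000) = 1.000000
  f'(1.000000) = 4.000000
  x_2 = 1.000000 - 1.000000/4.000000 = 0.750000
Iteration 3:
  f(0.750000) = 0.171875
  f'(0.750000) = 2.687500
  x_3 = 0.750000 - 0.171875/2.687500 = 0.686047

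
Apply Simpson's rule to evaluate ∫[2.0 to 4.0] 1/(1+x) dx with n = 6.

f(x) = 1/(1+x)
a = 2.0, b = 4.0, n = 6
h = (b - a)/n = 0.333333

Simpson's rule: (h/3)[f(x₀) + 4f(x₁) + 2f(x₂) + ... + f(xₙ)]

x_0 = 2.0000, f(x_0) = 0.333333, coefficient = 1
x_1 = 2.3333, f(x_1) = 0.300000, coefficient = 4
x_2 = 2.6667, f(x_2) = 0.272727, coefficient = 2
x_3 = 3.0000, f(x_3) = 0.250000, coefficient = 4
x_4 = 3.3333, f(x_4) = 0.230769, coefficient = 2
x_5 = 3.6667, f(x_5) = 0.214286, coefficient = 4
x_6 = 4.0000, f(x_6) = 0.200000, coefficient = 1

I ≈ (0.333333/3) × 4.597469 = 0.510830
Exact value: 0.510826
Error: 0.000004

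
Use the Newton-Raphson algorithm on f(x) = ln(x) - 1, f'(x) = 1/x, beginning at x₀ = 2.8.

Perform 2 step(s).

f(x) = ln(x) - 1
f'(x) = 1/x
x₀ = 2.8

Newton-Raphson formula: x_{n+1} = x_n - f(x_n)/f'(x_n)

Iteration 1:
  f(2.800000) = 0.029619
  f'(2.800000) = 0.357143
  x_1 = 2.800000 - 0.029619/0.357143 = 2.717066
Iteration 2:
  f(2.717066) = -0.000448
  f'(2.717066) = 0.368044
  x_2 = 2.717066 - (-0.000448)/0.368044 = 2.718282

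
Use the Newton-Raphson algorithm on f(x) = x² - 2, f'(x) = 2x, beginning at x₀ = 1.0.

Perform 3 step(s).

f(x) = x² - 2
f'(x) = 2x
x₀ = 1.0

Newton-Raphson formula: x_{n+1} = x_n - f(x_n)/f'(x_n)

Iteration 1:
  f(1.000000) = -1.000000
  f'(1.000000) = 2.000000
  x_1 = 1.000000 - (-1.000000)/2.000000 = 1.500000
Iteration 2:
  f(1.500000) = 0.250000
  f'(1.500000) = 3.000000
  x_2 = 1.500000 - 0.250000/3.000000 = 1.416667
Iteration 3:
  f(1.416667) = 0.006944
  f'(1.416667) = 2.833333
  x_3 = 1.416667 - 0.006944/2.833333 = 1.414216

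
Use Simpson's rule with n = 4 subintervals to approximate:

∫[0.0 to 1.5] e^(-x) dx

f(x) = e^(-x)
a = 0.0, b = 1.5, n = 4
h = (b - a)/n = 0.375000

Simpson's rule: (h/3)[f(x₀) + 4f(x₁) + 2f(x₂) + ... + f(xₙ)]

x_0 = 0.0000, f(x_0) = 1.000000, coefficient = 1
x_1 = 0.3750, f(x_1) = 0.687289, coefficient = 4
x_2 = 0.7500, f(x_2) = 0.472367, coefficient = 2
x_3 = 1.1250, f(x_3) = 0.324652, coefficient = 4
x_4 = 1.5000, f(x_4) = 0.223130, coefficient = 1

I ≈ (0.375000/3) × 6.215630 = 0.776954
Exact value: 0.776870
Error: 0.000084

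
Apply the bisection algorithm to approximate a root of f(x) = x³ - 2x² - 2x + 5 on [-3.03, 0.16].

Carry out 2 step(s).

f(x) = x³ - 2x² - 2x + 5
Initial interval: [-3.03, 0.16]

Iteration 1:
  c_1 = (-3.030000 + 0.160000)/2 = -1.435000
  f(c_1) = f(-1.435000) = 0.796562
  f(a) × f(c) < 0, new interval: [-3.030000, -1.435000]
Iteration 2:
  c_2 = (-3.030000 + (-1.435000))/2 = -2.232500
  f(c_2) = f(-2.232500) = -11.630018
  f(a) × f(c) ≥ 0, new interval: [-2.232500, -1.435000]

After 2 iteration(s), the approximation is c_2 = -2.232500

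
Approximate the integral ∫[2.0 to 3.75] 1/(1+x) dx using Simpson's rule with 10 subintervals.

f(x) = 1/(1+x)
a = 2.0, b = 3.75, n = 10
h = (b - a)/n = 0.175000

Simpson's rule: (h/3)[f(x₀) + 4f(x₁) + 2f(x₂) + ... + f(xₙ)]

x_0 = 2.0000, f(x_0) = 0.333333, coefficient = 1
x_1 = 2.1750, f(x_1) = 0.314961, coefficient = 4
x_2 = 2.3500, f(x_2) = 0.298507, coefficient = 2
x_3 = 2.5250, f(x_3) = 0.283688, coefficient = 4
x_4 = 2.7000, f(x_4) = 0.270270, coefficient = 2
x_5 = 2.8750, f(x_5) = 0.258065, coefficient = 4
x_6 = 3.0500, f(x_6) = 0.246914, coefficient = 2
x_7 = 3.2250, f(x_7) = 0.236686, coefficient = 4
x_8 = 3.4000, f(x_8) = 0.227273, coefficient = 2
x_9 = 3.5750, f(x_9) = 0.218579, coefficient = 4
x_10 = 3.7500, f(x_10) = 0.210526, coefficient = 1

I ≈ (0.175000/3) × 7.877703 = 0.459533
Exact value: 0.459532
Error: 0.000000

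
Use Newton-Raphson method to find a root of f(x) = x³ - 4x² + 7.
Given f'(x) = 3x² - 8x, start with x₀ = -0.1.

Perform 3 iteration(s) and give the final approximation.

f(x) = x³ - 4x² + 7
f'(x) = 3x² - 8x
x₀ = -0.1

Newton-Raphson formula: x_{n+1} = x_n - f(x_n)/f'(x_n)

Iteration 1:
  f(-0.100000) = 6.959000
  f'(-0.100000) = 0.830000
  x_1 = -0.100000 - 6.959000/0.830000 = -8.484337
Iteration 2:
  f(-8.484337) = -891.672293
  f'(-8.484337) = 283.826640
  x_2 = -8.484337 - (-891.672293)/283.826640 = -5.342728
Iteration 3:
  f(-5.342728) = -259.685824
  f'(-5.342728) = 128.376070
  x_3 = -5.342728 - (-259.685824)/128.376070 = -3.319876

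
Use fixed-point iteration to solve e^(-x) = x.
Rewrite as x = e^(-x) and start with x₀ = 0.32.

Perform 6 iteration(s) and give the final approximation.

Equation: e^(-x) = x
Fixed-point form: x = e^(-x)
x₀ = 0.32

x_1 = g(0.320000) = 0.726149
x_2 = g(0.726149) = 0.483768
x_3 = g(0.483768) = 0.616456
x_4 = g(0.616456) = 0.539854
x_5 = g(0.539854) = 0.582833
x_6 = g(0.582833) = 0.558314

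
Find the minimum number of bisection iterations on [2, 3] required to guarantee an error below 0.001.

We need (b-a)/2^n ≤ 0.001
(3 - 2)/2^n ≤ 0.001
1/2^n ≤ 0.001
2^n ≥ 1000
n ≥ log₂(1000) = 9.97
n ≥ 10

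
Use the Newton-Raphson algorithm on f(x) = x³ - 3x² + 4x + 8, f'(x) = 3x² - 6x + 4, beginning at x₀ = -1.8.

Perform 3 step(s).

f(x) = x³ - 3x² + 4x + 8
f'(x) = 3x² - 6x + 4
x₀ = -1.8

Newton-Raphson formula: x_{n+1} = x_n - f(x_n)/f'(x_n)

Iteration 1:
  f(-1.800000) = -14.752000
  f'(-1.800000) = 24.520000
  x_1 = -1.800000 - (-14.752000)/24.520000 = -1.198369
Iteration 2:
  f(-1.198369) = -2.822699
  f'(-1.198369) = 15.498475
  x_2 = -1.198369 - (-2.822699)/15.498475 = -1.016241
Iteration 3:
  f(-1.016241) = -0.212721
  f'(-1.016241) = 13.195685
  x_3 = -1.016241 - (-0.212721)/13.195685 = -1.000121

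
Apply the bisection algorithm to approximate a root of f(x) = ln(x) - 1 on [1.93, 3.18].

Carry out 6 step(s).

f(x) = ln(x) - 1
Initial interval: [1.93, 3.18]

Iteration 1:
  c_1 = (1.930000 + 3.180000)/2 = 2.555000
  f(c_1) = f(2.555000) = -0.061948
  f(a) × f(c) ≥ 0, new interval: [2.555000, 3.180000]
Iteration 2:
  c_2 = (2.555000 + 3.180000)/2 = 2.867500
  f(c_2) = f(2.867500) = 0.053441
  f(a) × f(c) < 0, new interval: [2.555000, 2.867500]
Iteration 3:
  c_3 = (2.555000 + 2.867500)/2 = 2.711250
  f(c_3) = f(2.711250) = -0.002590
  f(a) × f(c) ≥ 0, new interval: [2.711250, 2.867500]
Iteration 4:
  c_4 = (2.711250 + 2.867500)/2 = 2.789375
  f(c_4) = f(2.789375) = 0.025818
  f(a) × f(c) < 0, new interval: [2.711250, 2.789375]
Iteration 5:
  c_5 = (2.711250 + 2.789375)/2 = 2.750313
  f(c_5) = f(2.750313) = 0.011715
  f(a) × f(c) < 0, new interval: [2.711250, 2.750313]
Iteration 6:
  c_6 = (2.711250 + 2.750313)/2 = 2.730781
  f(c_6) = f(2.730781) = 0.004588
  f(a) × f(c) < 0, new interval: [2.711250, 2.730781]

After 6 iteration(s), the approximation is c_6 = 2.730781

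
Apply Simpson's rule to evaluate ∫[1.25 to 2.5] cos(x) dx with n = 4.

f(x) = cos(x)
a = 1.25, b = 2.5, n = 4
h = (b - a)/n = 0.312500

Simpson's rule: (h/3)[f(x₀) + 4f(x₁) + 2f(x₂) + ... + f(xₙ)]

x_0 = 1.2500, f(x_0) = 0.315322, coefficient = 1
x_1 = 1.5625, f(x_1) = 0.008296, coefficient = 4
x_2 = 1.8750, f(x_2) = -0.299534, coefficient = 2
x_3 = 2.1875, f(x_3) = -0.578349, coefficient = 4
x_4 = 2.5000, f(x_4) = -0.801144, coefficient = 1

I ≈ (0.312500/3) × -3.365100 = -0.350531
Exact value: -0.350512
Error: 0.000019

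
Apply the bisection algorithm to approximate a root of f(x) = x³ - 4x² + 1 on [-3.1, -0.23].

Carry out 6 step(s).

f(x) = x³ - 4x² + 1
Initial interval: [-3.1, -0.23]

Iteration 1:
  c_1 = (-3.100000 + (-0.230000))/2 = -1.665000
  f(c_1) = f(-1.665000) = -14.704655
  f(a) × f(c) ≥ 0, new interval: [-1.665000, -0.230000]
Iteration 2:
  c_2 = (-1.665000 + (-0.230000))/2 = -0.947500
  f(c_2) = f(-0.947500) = -3.441649
  f(a) × f(c) ≥ 0, new interval: [-0.947500, -0.230000]
Iteration 3:
  c_3 = (-0.947500 + (-0.230000))/2 = -0.588750
  f(c_3) = f(-0.588750) = -0.590583
  f(a) × f(c) ≥ 0, new interval: [-0.588750, -0.230000]
Iteration 4:
  c_4 = (-0.588750 + (-0.230000))/2 = -0.409375
  f(c_4) = f(-0.409375) = 0.261042
  f(a) × f(c) < 0, new interval: [-0.588750, -0.409375]
Iteration 5:
  c_5 = (-0.588750 + (-0.409375))/2 = -0.499062
  f(c_5) = f(-0.499062) = -0.120552
  f(a) × f(c) ≥ 0, new interval: [-0.499062, -0.409375]
Iteration 6:
  c_6 = (-0.499062 + (-0.409375))/2 = -0.454219
  f(c_6) = f(-0.454219) = 0.081029
  f(a) × f(c) < 0, new interval: [-0.499062, -0.454219]

After 6 iteration(s), the approximation is c_6 = -0.454219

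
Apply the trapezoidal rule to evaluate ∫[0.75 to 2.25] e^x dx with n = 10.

f(x) = e^x
a = 0.75, b = 2.25, n = 10
h = (b - a)/n = 0.150000

Trapezoidal rule: (h/2)[f(x₀) + 2f(x₁) + 2f(x₂) + ... + f(xₙ)]

x_0 = 0.7500, f(x_0) = 2.117000, coefficient = 1
x_1 = 0.9000, f(x_1) = 2.459603, coefficient = 2
x_2 = 1.0500, f(x_2) = 2.857651, coefficient = 2
x_3 = 1.2000, f(x_3) = 3.320117, coefficient = 2
x_4 = 1.3500, f(x_4) = 3.857426, coefficient = 2
x_5 = 1.5000, f(x_5) = 4.481689, coefficient = 2
x_6 = 1.6500, f(x_6) = 5.206980, coefficient = 2
x_7 = 1.8000, f(x_7) = 6.049647, coefficient = 2
x_8 = 1.9500, f(x_8) = 7.028688, coefficient = 2
x_9 = 2.1000, f(x_9) = 8.166170, coefficient = 2
x_10 = 2.2500, f(x_10) = 9.487736, coefficient = 1

I ≈ (0.150000/2) × 98.460677 = 7.384551
Exact value: 7.370736
Error: 0.013815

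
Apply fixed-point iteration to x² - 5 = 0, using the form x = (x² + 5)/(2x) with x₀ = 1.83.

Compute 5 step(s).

Equation: x² - 5 = 0
Fixed-point form: x = (x² + 5)/(2x)
x₀ = 1.83

x_1 = g(1.830000) = 2.281120
x_2 = g(2.281120) = 2.236513
x_3 = g(2.236513) = 2.236068
x_4 = g(2.236068) = 2.236068
x_5 = g(2.236068) = 2.236068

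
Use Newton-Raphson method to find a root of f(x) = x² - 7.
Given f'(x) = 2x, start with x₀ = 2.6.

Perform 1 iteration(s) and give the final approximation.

f(x) = x² - 7
f'(x) = 2x
x₀ = 2.6

Newton-Raphson formula: x_{n+1} = x_n - f(x_n)/f'(x_n)

Iteration 1:
  f(2.600000) = -0.240000
  f'(2.600000) = 5.200000
  x_1 = 2.600000 - (-0.240000)/5.200000 = 2.646154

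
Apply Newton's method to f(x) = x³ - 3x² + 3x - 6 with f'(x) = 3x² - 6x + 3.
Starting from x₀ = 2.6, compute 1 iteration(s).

f(x) = x³ - 3x² + 3x - 6
f'(x) = 3x² - 6x + 3
x₀ = 2.6

Newton-Raphson formula: x_{n+1} = x_n - f(x_n)/f'(x_n)

Iteration 1:
  f(2.600000) = -0.904000
  f'(2.600000) = 7.680000
  x_1 = 2.600000 - (-0.904000)/7.680000 = 2.717708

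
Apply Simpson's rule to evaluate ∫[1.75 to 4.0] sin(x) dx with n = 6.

f(x) = sin(x)
a = 1.75, b = 4.0, n = 6
h = (b - a)/n = 0.375000

Simpson's rule: (h/3)[f(x₀) + 4f(x₁) + 2f(x₂) + ... + f(xₙ)]

x_0 = 1.7500, f(x_0) = 0.983986, coefficient = 1
x_1 = 2.1250, f(x_1) = 0.850320, coefficient = 4
x_2 = 2.5000, f(x_2) = 0.598472, coefficient = 2
x_3 = 2.8750, f(x_3) = 0.263446, coefficient = 4
x_4 = 3.2500, f(x_4) = -0.108195, coefficient = 2
x_5 = 3.6250, f(x_5) = -0.464799, coefficient = 4
x_6 = 4.0000, f(x_6) = -0.756802, coefficient = 1

I ≈ (0.375000/3) × 3.803605 = 0.475451
Exact value: 0.475398
Error: 0.000053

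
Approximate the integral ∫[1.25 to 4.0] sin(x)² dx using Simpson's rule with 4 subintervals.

f(x) = sin(x)²
a = 1.25, b = 4.0, n = 4
h = (b - a)/n = 0.687500

Simpson's rule: (h/3)[f(x₀) + 4f(x₁) + 2f(x₂) + ... + f(xₙ)]

x_0 = 1.2500, f(x_0) = 0.900572, coefficient = 1
x_1 = 1.9375, f(x_1) = 0.871449, coefficient = 4
x_2 = 2.6250, f(x_2) = 0.243957, coefficient = 2
x_3 = 3.3125, f(x_3) = 0.028926, coefficient = 4
x_4 = 4.0000, f(x_4) = 0.572750, coefficient = 1

I ≈ (0.687500/3) × 5.562736 = 1.274794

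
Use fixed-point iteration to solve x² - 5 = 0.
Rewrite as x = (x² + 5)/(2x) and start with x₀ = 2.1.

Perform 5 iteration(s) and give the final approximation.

Equation: x² - 5 = 0
Fixed-point form: x = (x² + 5)/(2x)
x₀ = 2.1

x_1 = g(2.100000) = 2.240476
x_2 = g(2.240476) = 2.236072
x_3 = g(2.236072) = 2.236068
x_4 = g(2.236068) = 2.236068
x_5 = g(2.236068) = 2.236068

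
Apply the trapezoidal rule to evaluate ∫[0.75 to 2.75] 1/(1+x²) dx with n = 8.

f(x) = 1/(1+x²)
a = 0.75, b = 2.75, n = 8
h = (b - a)/n = 0.250000

Trapezoidal rule: (h/2)[f(x₀) + 2f(x₁) + 2f(x₂) + ... + f(xₙ)]

x_0 = 0.7500, f(x_0) = 0.640000, coefficient = 1
x_1 = 1.0000, f(x_1) = 0.500000, coefficient = 2
x_2 = 1.2500, f(x_2) = 0.390244, coefficient = 2
x_3 = 1.5000, f(x_3) = 0.307692, coefficient = 2
x_4 = 1.7500, f(x_4) = 0.246154, coefficient = 2
x_5 = 2.0000, f(x_5) = 0.200000, coefficient = 2
x_6 = 2.2500, f(x_6) = 0.164948, coefficient = 2
x_7 = 2.5000, f(x_7) = 0.137931, coefficient = 2
x_8 = 2.7500, f(x_8) = 0.116788, coefficient = 1

I ≈ (0.250000/2) × 4.650727 = 0.581341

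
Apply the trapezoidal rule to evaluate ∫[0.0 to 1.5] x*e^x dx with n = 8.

f(x) = x*e^x
a = 0.0, b = 1.5, n = 8
h = (b - a)/n = 0.187500

Trapezoidal rule: (h/2)[f(x₀) + 2f(x₁) + 2f(x₂) + ... + f(xₙ)]

x_0 = 0.0000, f(x_0) = 0.000000, coefficient = 1
x_1 = 0.1875, f(x_1) = 0.226168, coefficient = 2
x_2 = 0.3750, f(x_2) = 0.545622, coefficient = 2
x_3 = 0.5625, f(x_3) = 0.987218, coefficient = 2
x_4 = 0.7500, f(x_4) = 1.587750, coefficient = 2
x_5 = 0.9375, f(x_5) = 2.393990, coefficient = 2
x_6 = 1.1250, f(x_6) = 3.465244, coefficient = 2
x_7 = 1.3125, f(x_7) = 4.876529, coefficient = 2
x_8 = 1.5000, f(x_8) = 6.722534, coefficient = 1

I ≈ (0.187500/2) × 34.887576 = 3.270710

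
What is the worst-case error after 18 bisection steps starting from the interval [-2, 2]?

Bisection error bound: |error| ≤ (b-a)/2^n
|error| ≤ (2 - (-2))/2^18 = 4/2^18
|error| ≤ 0.0000152588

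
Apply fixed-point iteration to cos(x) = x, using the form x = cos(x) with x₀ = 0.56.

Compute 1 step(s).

Equation: cos(x) = x
Fixed-point form: x = cos(x)
x₀ = 0.56

x_1 = g(0.560000) = 0.847255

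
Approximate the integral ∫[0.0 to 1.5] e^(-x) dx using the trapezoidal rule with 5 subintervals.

f(x) = e^(-x)
a = 0.0, b = 1.5, n = 5
h = (b - a)/n = 0.300000

Trapezoidal rule: (h/2)[f(x₀) + 2f(x₁) + 2f(x₂) + ... + f(xₙ)]

x_0 = 0.0000, f(x_0) = 1.000000, coefficient = 1
x_1 = 0.3000, f(x_1) = 0.740818, coefficient = 2
x_2 = 0.6000, f(x_2) = 0.548812, coefficient = 2
x_3 = 0.9000, f(x_3) = 0.406570, coefficient = 2
x_4 = 1.2000, f(x_4) = 0.301194, coefficient = 2
x_5 = 1.5000, f(x_5) = 0.223130, coefficient = 1

I ≈ (0.300000/2) × 5.217918 = 0.782688
Exact value: 0.776870
Error: 0.005818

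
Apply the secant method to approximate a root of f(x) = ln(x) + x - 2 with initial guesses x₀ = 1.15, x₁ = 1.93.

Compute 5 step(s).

f(x) = ln(x) + x - 2
x₀ = 1.15, x₁ = 1.93

Secant formula: x_{n+1} = x_n - f(x_n)(x_n - x_{n-1})/(f(x_n) - f(x_{n-1}))

Iteration 1:
  f(1.150000) = -0.710238
  f(1.930000) = 0.587520
  x_2 = 1.930000 - 0.587520×(1.930000 - 1.150000)/(0.587520 - (-0.710238))
       = 1.576879
Iteration 2:
  f(1.930000) = 0.587520
  f(1.576879) = 0.032327
  x_3 = 1.576879 - 0.032327×(1.576879 - 1.930000)/(0.032327 - 0.587520)
       = 1.556318
Iteration 3:
  f(1.576879) = 0.032327
  f(1.556318) = -0.001359
  x_4 = 1.556318 - (-0.001359)×(1.556318 - 1.576879)/(-0.001359 - 0.032327)
       = 1.557148
Iteration 4:
  f(1.556318) = -0.001359
  f(1.557148) = 0.000003
  x_5 = 1.557148 - 0.000003×(1.557148 - 1.556318)/(0.000003 - (-0.001359))
       = 1.557146
Iteration 5:
  f(1.557148) = 0.000003
  f(1.557146) = 0.000000
  x_6 = 1.557146 - 0.000000×(1.557146 - 1.557148)/(0.000000 - 0.000003)
       = 1.557146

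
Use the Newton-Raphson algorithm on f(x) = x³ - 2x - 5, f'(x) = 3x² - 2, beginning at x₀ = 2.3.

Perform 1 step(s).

f(x) = x³ - 2x - 5
f'(x) = 3x² - 2
x₀ = 2.3

Newton-Raphson formula: x_{n+1} = x_n - f(x_n)/f'(x_n)

Iteration 1:
  f(2.300000) = 2.567000
  f'(2.300000) = 13.870000
  x_1 = 2.300000 - 2.567000/13.870000 = 2.114924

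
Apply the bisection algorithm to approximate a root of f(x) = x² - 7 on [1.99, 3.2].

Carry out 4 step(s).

f(x) = x² - 7
Initial interval: [1.99, 3.2]

Iteration 1:
  c_1 = (1.990000 + 3.200000)/2 = 2.595000
  f(c_1) = f(2.595000) = -0.265975
  f(a) × f(c) ≥ 0, new interval: [2.595000, 3.200000]
Iteration 2:
  c_2 = (2.595000 + 3.200000)/2 = 2.897500
  f(c_2) = f(2.897500) = 1.395506
  f(a) × f(c) < 0, new interval: [2.595000, 2.897500]
Iteration 3:
  c_3 = (2.595000 + 2.897500)/2 = 2.746250
  f(c_3) = f(2.746250) = 0.541889
  f(a) × f(c) < 0, new interval: [2.595000, 2.746250]
Iteration 4:
  c_4 = (2.595000 + 2.746250)/2 = 2.670625
  f(c_4) = f(2.670625) = 0.132238
  f(a) × f(c) < 0, new interval: [2.595000, 2.670625]

After 4 iteration(s), the approximation is c_4 = 2.670625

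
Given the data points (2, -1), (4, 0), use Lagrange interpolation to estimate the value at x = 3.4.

Lagrange interpolation formula:
P(x) = Σ yᵢ × Lᵢ(x)
where Lᵢ(x) = Π_{j≠i} (x - xⱼ)/(xᵢ - xⱼ)

L_0(3.4) = (3.4 - 4)/(2 - 4) = 0.300000
L_1(3.4) = (3.4 - 2)/(4 - 2) = 0.700000

P(3.4) = (-1)×L_0(3.4) + 0×L_1(3.4)
P(3.4) = -0.300000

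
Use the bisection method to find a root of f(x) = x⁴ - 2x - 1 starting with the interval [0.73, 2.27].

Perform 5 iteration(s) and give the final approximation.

f(x) = x⁴ - 2x - 1
Initial interval: [0.73, 2.27]

Iteration 1:
  c_1 = (0.730000 + 2.270000)/2 = 1.500000
  f(c_1) = f(1.500000) = 1.062500
  f(a) × f(c) < 0, new interval: [0.730000, 1.500000]
Iteration 2:
  c_2 = (0.730000 + 1.500000)/2 = 1.115000
  f(c_2) = f(1.115000) = -1.684392
  f(a) × f(c) ≥ 0, new interval: [1.115000, 1.500000]
Iteration 3:
  c_3 = (1.115000 + 1.500000)/2 = 1.307500
  f(c_3) = f(1.307500) = -0.692417
  f(a) × f(c) ≥ 0, new interval: [1.307500, 1.500000]
Iteration 4:
  c_4 = (1.307500 + 1.500000)/2 = 1.403750
  f(c_4) = f(1.403750) = 0.075426
  f(a) × f(c) < 0, new interval: [1.307500, 1.403750]
Iteration 5:
  c_5 = (1.307500 + 1.403750)/2 = 1.355625
  f(c_5) = f(1.355625) = -0.334038
  f(a) × f(c) ≥ 0, new interval: [1.355625, 1.403750]

After 5 iteration(s), the approximation is c_5 = 1.355625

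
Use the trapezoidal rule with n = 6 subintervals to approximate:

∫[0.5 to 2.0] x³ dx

f(x) = x³
a = 0.5, b = 2.0, n = 6
h = (b - a)/n = 0.250000

Trapezoidal rule: (h/2)[f(x₀) + 2f(x₁) + 2f(x₂) + ... + f(xₙ)]

x_0 = 0.5000, f(x_0) = 0.125000, coefficient = 1
x_1 = 0.7500, f(x_1) = 0.421875, coefficient = 2
x_2 = 1.0000, f(x_2) = 1.000000, coefficient = 2
x_3 = 1.2500, f(x_3) = 1.953125, coefficient = 2
x_4 = 1.5000, f(x_4) = 3.375000, coefficient = 2
x_5 = 1.7500, f(x_5) = 5.359375, coefficient = 2
x_6 = 2.0000, f(x_6) = 8.000000, coefficient = 1

I ≈ (0.250000/2) × 32.343750 = 4.042969
Exact value: 3.984375
Error: 0.058594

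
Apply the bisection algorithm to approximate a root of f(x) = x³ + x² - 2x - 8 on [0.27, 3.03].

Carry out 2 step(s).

f(x) = x³ + x² - 2x - 8
Initial interval: [0.27, 3.03]

Iteration 1:
  c_1 = (0.270000 + 3.030000)/2 = 1.650000
  f(c_1) = f(1.650000) = -4.085375
  f(a) × f(c) ≥ 0, new interval: [1.650000, 3.030000]
Iteration 2:
  c_2 = (1.650000 + 3.030000)/2 = 2.340000
  f(c_2) = f(2.340000) = 5.608504
  f(a) × f(c) < 0, new interval: [1.650000, 2.340000]

After 2 iteration(s), the approximation is c_2 = 2.340000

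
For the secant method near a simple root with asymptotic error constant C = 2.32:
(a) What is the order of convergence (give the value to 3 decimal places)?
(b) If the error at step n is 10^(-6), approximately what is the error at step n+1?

(a) Secant method has superlinear convergence with order φ = (1+√5)/2 ≈ 1.618.
    This means |e_{n+1}| ≈ C|e_n|^1.618.

(b) With |e_n| = 10^(-6) and C = 2.32:
    |e_{n+1}| ≈ 2.32 × (10^(-6))^1.618 = 2.32 × 10^(-9.71)

(a) ≈ 1.618 (golden ratio); (b) |e_{n+1}| ≈ 4.542e-10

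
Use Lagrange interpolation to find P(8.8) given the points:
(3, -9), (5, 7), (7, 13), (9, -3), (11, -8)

Lagrange interpolation formula:
P(x) = Σ yᵢ × Lᵢ(x)
where Lᵢ(x) = Π_{j≠i} (x - xⱼ)/(xᵢ - xⱼ)

L_0(8.8) = (8.8 - 5)/(3 - 5) × (8.8 - 7)/(3 - 7) × (8.8 - 9)/(3 - 9) × (8.8 - 11)/(3 - 11) = 0.007837
L_1(8.8) = (8.8 - 3)/(5 - 3) × (8.8 - 7)/(5 - 7) × (8.8 - 9)/(5 - 9) × (8.8 - 11)/(5 - 11) = -0.047850
L_2(8.8) = (8.8 - 3)/(7 - 3) × (8.8 - 5)/(7 - 5) × (8.8 - 9)/(7 - 9) × (8.8 - 11)/(7 - 11) = 0.151525
L_3(8.8) = (8.8 - 3)/(9 - 3) × (8.8 - 5)/(9 - 5) × (8.8 - 7)/(9 - 7) × (8.8 - 11)/(9 - 11) = 0.909150
L_4(8.8) = (8.8 - 3)/(11 - 3) × (8.8 - 5)/(11 - 5) × (8.8 - 7)/(11 - 7) × (8.8 - 9)/(11 - 9) = -0.020662

P(8.8) = (-9)×L_0(8.8) + 7×L_1(8.8) + 13×L_2(8.8) + (-3)×L_3(8.8) + (-8)×L_4(8.8)
P(8.8) = -0.997813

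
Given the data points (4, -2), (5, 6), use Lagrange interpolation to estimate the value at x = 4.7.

Lagrange interpolation formula:
P(x) = Σ yᵢ × Lᵢ(x)
where Lᵢ(x) = Π_{j≠i} (x - xⱼ)/(xᵢ - xⱼ)

L_0(4.7) = (4.7 - 5)/(4 - 5) = 0.300000
L_1(4.7) = (4.7 - 4)/(5 - 4) = 0.700000

P(4.7) = (-2)×L_0(4.7) + 6×L_1(4.7)
P(4.7) = 3.600000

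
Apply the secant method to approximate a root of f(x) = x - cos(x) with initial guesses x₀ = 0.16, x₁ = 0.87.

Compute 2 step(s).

f(x) = x - cos(x)
x₀ = 0.16, x₁ = 0.87

Secant formula: x_{n+1} = x_n - f(x_n)(x_n - x_{n-1})/(f(x_n) - f(x_{n-1}))

Iteration 1:
  f(0.160000) = -0.827227
  f(0.870000) = 0.225173
  x_2 = 0.870000 - 0.225173×(0.870000 - 0.160000)/(0.225173 - (-0.827227))
       = 0.718087
Iteration 2:
  f(0.870000) = 0.225173
  f(0.718087) = -0.034978
  x_3 = 0.718087 - (-0.034978)×(0.718087 - 0.870000)/(-0.034978 - 0.225173)
       = 0.738512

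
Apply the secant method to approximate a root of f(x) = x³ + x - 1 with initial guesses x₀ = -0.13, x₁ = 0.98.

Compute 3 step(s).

f(x) = x³ + x - 1
x₀ = -0.13, x₁ = 0.98

Secant formula: x_{n+1} = x_n - f(x_n)(x_n - x_{n-1})/(f(x_n) - f(x_{n-1}))

Iteration 1:
  f(-0.130000) = -1.132197
  f(0.980000) = 0.921192
  x_2 = 0.980000 - 0.921192×(0.980000 - (-0.130000))/(0.921192 - (-1.132197))
       = 0.482031
Iteration 2:
  f(0.980000) = 0.921192
  f(0.482031) = -0.405966
  x_3 = 0.482031 - (-0.405966)×(0.482031 - 0.980000)/(-0.405966 - 0.921192)
       = 0.634356
Iteration 3:
  f(0.482031) = -0.405966
  f(0.634356) = -0.110375
  x_4 = 0.634356 - (-0.110375)×(0.634356 - 0.482031)/(-0.110375 - (-0.405966))
       = 0.691234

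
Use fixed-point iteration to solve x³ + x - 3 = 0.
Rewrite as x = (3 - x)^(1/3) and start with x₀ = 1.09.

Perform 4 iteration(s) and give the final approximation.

Equation: x³ + x - 3 = 0
Fixed-point form: x = (3 - x)^(1/3)
x₀ = 1.09

x_1 = g(1.090000) = 1.240731
x_2 = g(1.240731) = 1.207195
x_3 = g(1.207195) = 1.214817
x_4 = g(1.214817) = 1.213093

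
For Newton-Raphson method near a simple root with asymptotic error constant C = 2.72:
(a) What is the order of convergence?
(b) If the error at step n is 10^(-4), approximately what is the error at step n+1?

(a) Newton-Raphson has quadratic (order 2) convergence near simple roots.
    This means |e_{n+1}| ≈ C|e_n|².

(b) With |e_n| = 10^(-4) and C = 2.72:
    |e_{n+1}| ≈ 2.72 × (10^(-4))² = 2.72 × 10^(-8)

(a) 2 (quadratic); (b) |e_{n+1}| ≈ 2.720e-08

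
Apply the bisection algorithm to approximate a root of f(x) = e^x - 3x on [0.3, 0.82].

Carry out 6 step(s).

f(x) = e^x - 3x
Initial interval: [0.3, 0.82]

Iteration 1:
  c_1 = (0.300000 + 0.820000)/2 = 0.560000
  f(c_1) = f(0.560000) = 0.070673
  f(a) × f(c) ≥ 0, new interval: [0.560000, 0.820000]
Iteration 2:
  c_2 = (0.560000 + 0.820000)/2 = 0.690000
  f(c_2) = f(0.690000) = -0.076284
  f(a) × f(c) < 0, new interval: [0.560000, 0.690000]
Iteration 3:
  c_3 = (0.560000 + 0.690000)/2 = 0.625000
  f(c_3) = f(0.625000) = -0.006754
  f(a) × f(c) < 0, new interval: [0.560000, 0.625000]
Iteration 4:
  c_4 = (0.560000 + 0.625000)/2 = 0.592500
  f(c_4) = f(0.592500) = 0.031004
  f(a) × f(c) ≥ 0, new interval: [0.592500, 0.625000]
Iteration 5:
  c_5 = (0.592500 + 0.625000)/2 = 0.608750
  f(c_5) = f(0.608750) = 0.011882
  f(a) × f(c) ≥ 0, new interval: [0.608750, 0.625000]
Iteration 6:
  c_6 = (0.608750 + 0.625000)/2 = 0.616875
  f(c_6) = f(0.616875) = 0.002503
  f(a) × f(c) ≥ 0, new interval: [0.616875, 0.625000]

After 6 iteration(s), the approximation is c_6 = 0.616875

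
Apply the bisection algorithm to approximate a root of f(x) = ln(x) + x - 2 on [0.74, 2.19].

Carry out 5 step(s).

f(x) = ln(x) + x - 2
Initial interval: [0.74, 2.19]

Iteration 1:
  c_1 = (0.740000 + 2.190000)/2 = 1.465000
  f(c_1) = f(1.465000) = -0.153145
  f(a) × f(c) ≥ 0, new interval: [1.465000, 2.190000]
Iteration 2:
  c_2 = (1.465000 + 2.190000)/2 = 1.827500
  f(c_2) = f(1.827500) = 0.430449
  f(a) × f(c) < 0, new interval: [1.465000, 1.827500]
Iteration 3:
  c_3 = (1.465000 + 1.827500)/2 = 1.646250
  f(c_3) = f(1.646250) = 0.144750
  f(a) × f(c) < 0, new interval: [1.465000, 1.646250]
Iteration 4:
  c_4 = (1.465000 + 1.646250)/2 = 1.555625
  f(c_4) = f(1.555625) = -0.002498
  f(a) × f(c) ≥ 0, new interval: [1.555625, 1.646250]
Iteration 5:
  c_5 = (1.555625 + 1.646250)/2 = 1.600937
  f(c_5) = f(1.600937) = 0.071527
  f(a) × f(c) < 0, new interval: [1.555625, 1.600937]

After 5 iteration(s), the approximation is c_5 = 1.600937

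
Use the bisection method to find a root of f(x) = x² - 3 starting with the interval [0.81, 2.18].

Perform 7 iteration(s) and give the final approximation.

f(x) = x² - 3
Initial interval: [0.81, 2.18]

Iteration 1:
  c_1 = (0.810000 + 2.180000)/2 = 1.495000
  f(c_1) = f(1.495000) = -0.764975
  f(a) × f(c) ≥ 0, new interval: [1.495000, 2.180000]
Iteration 2:
  c_2 = (1.495000 + 2.180000)/2 = 1.837500
  f(c_2) = f(1.837500) = 0.376406
  f(a) × f(c) < 0, new interval: [1.495000, 1.837500]
Iteration 3:
  c_3 = (1.495000 + 1.837500)/2 = 1.666250
  f(c_3) = f(1.666250) = -0.223611
  f(a) × f(c) ≥ 0, new interval: [1.666250, 1.837500]
Iteration 4:
  c_4 = (1.666250 + 1.837500)/2 = 1.751875
  f(c_4) = f(1.751875) = 0.069066
  f(a) × f(c) < 0, new interval: [1.666250, 1.751875]
Iteration 5:
  c_5 = (1.666250 + 1.751875)/2 = 1.709063
  f(c_5) = f(1.709063) = -0.079105
  f(a) × f(c) ≥ 0, new interval: [1.709063, 1.751875]
Iteration 6:
  c_6 = (1.709063 + 1.751875)/2 = 1.730469
  f(c_6) = f(1.730469) = -0.005478
  f(a) × f(c) ≥ 0, new interval: [1.730469, 1.751875]
Iteration 7:
  c_7 = (1.730469 + 1.751875)/2 = 1.741172
  f(c_7) = f(1.741172) = 0.031679
  f(a) × f(c) < 0, new interval: [1.730469, 1.741172]

After 7 iteration(s), the approximation is c_7 = 1.741172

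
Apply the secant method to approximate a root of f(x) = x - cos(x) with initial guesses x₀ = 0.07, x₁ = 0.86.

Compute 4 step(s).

f(x) = x - cos(x)
x₀ = 0.07, x₁ = 0.86

Secant formula: x_{n+1} = x_n - f(x_n)(x_n - x_{n-1})/(f(x_n) - f(x_{n-1}))

Iteration 1:
  f(0.070000) = -0.927551
  f(0.860000) = 0.207563
  x_2 = 0.860000 - 0.207563×(0.860000 - 0.070000)/(0.207563 - (-0.927551))
       = 0.715544
Iteration 2:
  f(0.860000) = 0.207563
  f(0.715544) = -0.039193
  x_3 = 0.715544 - (-0.039193)×(0.715544 - 0.860000)/(-0.039193 - 0.207563)
       = 0.738488
Iteration 3:
  f(0.715544) = -0.039193
  f(0.738488) = -0.000999
  x_4 = 0.738488 - (-0.000999)×(0.738488 - 0.715544)/(-0.000999 - (-0.039193))
       = 0.739088
Iteration 4:
  f(0.738488) = -0.000999
  f(0.739088) = 0.000005
  x_5 = 0.739088 - 0.000005×(0.739088 - 0.738488)/(0.000005 - (-0.000999))
       = 0.739085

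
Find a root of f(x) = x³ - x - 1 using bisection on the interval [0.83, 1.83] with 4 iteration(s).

f(x) = x³ - x - 1
Initial interval: [0.83, 1.83]

Iteration 1:
  c_1 = (0.830000 + 1.830000)/2 = 1.330000
  f(c_1) = f(1.330000) = 0.022637
  f(a) × f(c) < 0, new interval: [0.830000, 1.330000]
Iteration 2:
  c_2 = (0.830000 + 1.330000)/2 = 1.080000
  f(c_2) = f(1.080000) = -0.820288
  f(a) × f(c) ≥ 0, new interval: [1.080000, 1.330000]
Iteration 3:
  c_3 = (1.080000 + 1.330000)/2 = 1.205000
  f(c_3) = f(1.205000) = -0.455310
  f(a) × f(c) ≥ 0, new interval: [1.205000, 1.330000]
Iteration 4:
  c_4 = (1.205000 + 1.330000)/2 = 1.267500
  f(c_4) = f(1.267500) = -0.231190
  f(a) × f(c) ≥ 0, new interval: [1.267500, 1.330000]

After 4 iteration(s), the approximation is c_4 = 1.267500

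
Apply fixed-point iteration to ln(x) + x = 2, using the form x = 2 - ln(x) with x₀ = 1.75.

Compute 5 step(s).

Equation: ln(x) + x = 2
Fixed-point form: x = 2 - ln(x)
x₀ = 1.75

x_1 = g(1.750000) = 1.440384
x_2 = g(1.440384) = 1.635090
x_3 = g(1.635090) = 1.508302
x_4 = g(1.508302) = 1.589015
x_5 = g(1.589015) = 1.536885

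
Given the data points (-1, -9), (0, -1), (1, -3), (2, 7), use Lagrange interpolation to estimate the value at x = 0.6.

Lagrange interpolation formula:
P(x) = Σ yᵢ × Lᵢ(x)
where Lᵢ(x) = Π_{j≠i} (x - xⱼ)/(xᵢ - xⱼ)

L_0(0.6) = (0.6 - 0)/(-1 - 0) × (0.6 - 1)/(-1 - 1) × (0.6 - 2)/(-1 - 2) = -0.056000
L_1(0.6) = (0.6 - (-1))/(0 - (-1)) × (0.6 - 1)/(0 - 1) × (0.6 - 2)/(0 - 2) = 0.448000
L_2(0.6) = (0.6 - (-1))/(1 - (-1)) × (0.6 - 0)/(1 - 0) × (0.6 - 2)/(1 - 2) = 0.672000
L_3(0.6) = (0.6 - (-1))/(2 - (-1)) × (0.6 - 0)/(2 - 0) × (0.6 - 1)/(2 - 1) = -0.064000

P(0.6) = (-9)×L_0(0.6) + (-1)×L_1(0.6) + (-3)×L_2(0.6) + 7×L_3(0.6)
P(0.6) = -2.408000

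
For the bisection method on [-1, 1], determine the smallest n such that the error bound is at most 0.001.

We need (b-a)/2^n ≤ 0.001
(1 - (-1))/2^n ≤ 0.001
2/2^n ≤ 0.001
2^n ≥ 2000
n ≥ log₂(2000) = 10.97
n ≥ 11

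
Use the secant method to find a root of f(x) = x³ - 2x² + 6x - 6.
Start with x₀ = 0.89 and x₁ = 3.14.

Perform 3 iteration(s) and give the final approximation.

f(x) = x³ - 2x² + 6x - 6
x₀ = 0.89, x₁ = 3.14

Secant formula: x_{n+1} = x_n - f(x_n)(x_n - x_{n-1})/(f(x_n) - f(x_{n-1}))

Iteration 1:
  f(0.890000) = -1.539231
  f(3.140000) = 24.079944
  x_2 = 3.140000 - 24.079944×(3.140000 - 0.890000)/(24.079944 - (-1.539231))
       = 1.025183
Iteration 2:
  f(3.140000) = 24.079944
  f(1.025183) = -0.873436
  x_3 = 1.025183 - (-0.873436)×(1.025183 - 3.140000)/(-0.873436 - 24.079944)
       = 1.099207
Iteration 3:
  f(1.025183) = -0.873436
  f(1.099207) = -0.493146
  x_4 = 1.099207 - (-0.493146)×(1.099207 - 1.025183)/(-0.493146 - (-0.873436))
       = 1.195199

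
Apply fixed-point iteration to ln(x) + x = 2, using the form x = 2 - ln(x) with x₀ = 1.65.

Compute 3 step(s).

Equation: ln(x) + x = 2
Fixed-point form: x = 2 - ln(x)
x₀ = 1.65

x_1 = g(1.650000) = 1.499225
x_2 = g(1.499225) = 1.595052
x_3 = g(1.595052) = 1.533094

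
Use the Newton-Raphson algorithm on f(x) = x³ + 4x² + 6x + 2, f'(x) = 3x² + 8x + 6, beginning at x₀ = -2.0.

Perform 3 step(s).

f(x) = x³ + 4x² + 6x + 2
f'(x) = 3x² + 8x + 6
x₀ = -2.0

Newton-Raphson formula: x_{n+1} = x_n - f(x_n)/f'(x_n)

Iteration 1:
  f(-2.000000) = -2.000000
  f'(-2.000000) = 2.000000
  x_1 = -2.000000 - (-2.000000)/2.000000 = -1.000000
Iteration 2:
  f(-1.000000) = -1.000000
  f'(-1.000000) = 1.000000
  x_2 = -1.000000 - (-1.000000)/1.000000 = 0.000000
Iteration 3:
  f(0.000000) = 2.000000
  f'(0.000000) = 6.000000
  x_3 = 0.000000 - 2.000000/6.000000 = -0.333333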